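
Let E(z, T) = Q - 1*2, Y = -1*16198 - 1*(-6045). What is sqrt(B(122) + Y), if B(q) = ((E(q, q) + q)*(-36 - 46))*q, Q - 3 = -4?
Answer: I*sqrt(1200629) ≈ 1095.7*I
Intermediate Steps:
Q = -1 (Q = 3 - 4 = -1)
Y = -10153 (Y = -16198 + 6045 = -10153)
E(z, T) = -3 (E(z, T) = -1 - 1*2 = -1 - 2 = -3)
B(q) = q*(246 - 82*q) (B(q) = ((-3 + q)*(-36 - 46))*q = ((-3 + q)*(-82))*q = (246 - 82*q)*q = q*(246 - 82*q))
sqrt(B(122) + Y) = sqrt(82*122*(3 - 1*122) - 10153) = sqrt(82*122*(3 - 122) - 10153) = sqrt(82*122*(-119) - 10153) = sqrt(-1190476 - 10153) = sqrt(-1200629) = I*sqrt(1200629)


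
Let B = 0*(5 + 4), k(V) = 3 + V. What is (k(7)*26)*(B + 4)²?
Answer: 4160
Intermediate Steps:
B = 0 (B = 0*9 = 0)
(k(7)*26)*(B + 4)² = ((3 + 7)*26)*(0 + 4)² = (10*26)*4² = 260*16 = 4160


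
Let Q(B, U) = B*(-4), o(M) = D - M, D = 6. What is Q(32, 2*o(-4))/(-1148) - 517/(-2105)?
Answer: 215739/604135 ≈ 0.35710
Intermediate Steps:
o(M) = 6 - M
Q(B, U) = -4*B
Q(32, 2*o(-4))/(-1148) - 517/(-2105) = -4*32/(-1148) - 517/(-2105) = -128*(-1/1148) - 517*(-1/2105) = 32/287 + 517/2105 = 215739/604135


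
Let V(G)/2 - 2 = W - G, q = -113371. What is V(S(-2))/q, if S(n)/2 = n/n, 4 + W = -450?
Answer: 908/113371 ≈ 0.0080091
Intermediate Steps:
W = -454 (W = -4 - 450 = -454)
S(n) = 2 (S(n) = 2*(n/n) = 2*1 = 2)
V(G) = -904 - 2*G (V(G) = 4 + 2*(-454 - G) = 4 + (-908 - 2*G) = -904 - 2*G)
V(S(-2))/q = (-904 - 2*2)/(-113371) = (-904 - 4)*(-1/113371) = -908*(-1/113371) = 908/113371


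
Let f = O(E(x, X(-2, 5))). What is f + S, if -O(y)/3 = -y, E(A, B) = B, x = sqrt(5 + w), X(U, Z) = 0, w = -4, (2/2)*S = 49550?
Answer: 49550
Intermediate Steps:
S = 49550
x = 1 (x = sqrt(5 - 4) = sqrt(1) = 1)
O(y) = 3*y (O(y) = -(-3)*y = 3*y)
f = 0 (f = 3*0 = 0)
f + S = 0 + 49550 = 49550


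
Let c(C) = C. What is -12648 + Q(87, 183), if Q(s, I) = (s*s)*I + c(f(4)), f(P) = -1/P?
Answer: 5489915/4 ≈ 1.3725e+6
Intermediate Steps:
Q(s, I) = -1/4 + I*s**2 (Q(s, I) = (s*s)*I - 1/4 = s**2*I - 1*1/4 = I*s**2 - 1/4 = -1/4 + I*s**2)
-12648 + Q(87, 183) = -12648 + (-1/4 + 183*87**2) = -12648 + (-1/4 + 183*7569) = -12648 + (-1/4 + 1385127) = -12648 + 5540507/4 = 5489915/4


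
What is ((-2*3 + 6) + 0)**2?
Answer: 0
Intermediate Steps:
((-2*3 + 6) + 0)**2 = ((-6 + 6) + 0)**2 = (0 + 0)**2 = 0**2 = 0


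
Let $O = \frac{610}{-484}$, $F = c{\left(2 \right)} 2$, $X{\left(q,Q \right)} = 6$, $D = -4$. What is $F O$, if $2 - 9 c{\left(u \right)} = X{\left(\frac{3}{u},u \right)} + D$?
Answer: $0$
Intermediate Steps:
$c{\left(u \right)} = 0$ ($c{\left(u \right)} = \frac{2}{9} - \frac{6 - 4}{9} = \frac{2}{9} - \frac{2}{9} = 0$)
$F = 0$ ($F = 0 \cdot 2 = 0$)
$O = - \frac{305}{242}$ ($O = 610 \left(- \frac{1}{484}\right) = - \frac{305}{242} \approx -1.2603$)
$F O = 0 \left(- \frac{305}{242}\right) = 0$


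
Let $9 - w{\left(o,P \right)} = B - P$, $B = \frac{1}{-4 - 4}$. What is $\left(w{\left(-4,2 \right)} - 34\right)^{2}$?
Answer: $\frac{33489}{64} \approx 523.27$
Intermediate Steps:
$B = - \frac{1}{8}$ ($B = \frac{1}{-8} = - \frac{1}{8} \approx -0.125$)
$w{\left(o,P \right)} = \frac{73}{8} + P$ ($w{\left(o,P \right)} = 9 - \left(- \frac{1}{8} - P\right) = 9 + \left(\frac{1}{8} + P\right) = \frac{73}{8} + P$)
$\left(w{\left(-4,2 \right)} - 34\right)^{2} = \left(\left(\frac{73}{8} + 2\right) - 34\right)^{2} = \left(\frac{89}{8} - 34\right)^{2} = \left(- \frac{183}{8}\right)^{2} = \frac{33489}{64}$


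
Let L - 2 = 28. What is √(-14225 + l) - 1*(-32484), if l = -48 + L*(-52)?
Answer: 32484 + I*√15833 ≈ 32484.0 + 125.83*I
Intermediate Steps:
L = 30 (L = 2 + 28 = 30)
l = -1608 (l = -48 + 30*(-52) = -48 - 1560 = -1608)
√(-14225 + l) - 1*(-32484) = √(-14225 - 1608) - 1*(-32484) = √(-15833) + 32484 = I*√15833 + 32484 = 32484 + I*√15833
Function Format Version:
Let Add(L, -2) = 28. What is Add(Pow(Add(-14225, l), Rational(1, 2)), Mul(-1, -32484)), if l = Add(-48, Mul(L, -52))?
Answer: Add(32484, Mul(I, Pow(15833, Rational(1, 2)))) ≈ Add(32484., Mul(125.83, I))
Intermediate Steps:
L = 30 (L = Add(2, 28) = 30)
l = -1608 (l = Add(-48, Mul(30, -52)) = Add(-48, -1560) = -1608)
Add(Pow(Add(-14225, l), Rational(1, 2)), Mul(-1, -32484)) = Add(Pow(Add(-14225, -1608), Rational(1, 2)), Mul(-1, -32484)) = Add(Pow(-15833, Rational(1, 2)), 32484) = Add(Mul(I, Pow(15833, Rational(1, 2))), 32484) = Add(32484, Mul(I, Pow(15833, Rational(1, 2))))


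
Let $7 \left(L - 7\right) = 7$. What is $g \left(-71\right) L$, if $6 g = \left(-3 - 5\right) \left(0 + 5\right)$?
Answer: $\frac{11360}{3} \approx 3786.7$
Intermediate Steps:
$L = 8$ ($L = 7 + \frac{1}{7} \cdot 7 = 7 + 1 = 8$)
$g = - \frac{20}{3}$ ($g = \frac{\left(-3 - 5\right) \left(0 + 5\right)}{6} = \frac{\left(-8\right) 5}{6} = \frac{1}{6} \left(-40\right) = - \frac{20}{3} \approx -6.6667$)
$g \left(-71\right) L = \left(- \frac{20}{3}\right) \left(-71\right) 8 = \frac{1420}{3} \cdot 8 = \frac{11360}{3}$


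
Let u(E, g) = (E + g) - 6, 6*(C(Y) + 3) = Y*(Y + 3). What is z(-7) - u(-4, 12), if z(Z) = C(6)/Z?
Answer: -20/7 ≈ -2.8571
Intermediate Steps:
C(Y) = -3 + Y*(3 + Y)/6 (C(Y) = -3 + (Y*(Y + 3))/6 = -3 + (Y*(3 + Y))/6 = -3 + Y*(3 + Y)/6)
z(Z) = 6/Z (z(Z) = (-3 + (1/2)*6 + (1/6)*6**2)/Z = (-3 + 3 + (1/6)*36)/Z = (-3 + 3 + 6)/Z = 6/Z)
u(E, g) = -6 + E + g
z(-7) - u(-4, 12) = 6/(-7) - (-6 - 4 + 12) = 6*(-1/7) - 1*2 = -6/7 - 2 = -20/7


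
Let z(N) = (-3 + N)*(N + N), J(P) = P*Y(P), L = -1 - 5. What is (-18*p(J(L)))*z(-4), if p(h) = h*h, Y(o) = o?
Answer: -1306368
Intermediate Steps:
L = -6
J(P) = P² (J(P) = P*P = P²)
p(h) = h²
z(N) = 2*N*(-3 + N) (z(N) = (-3 + N)*(2*N) = 2*N*(-3 + N))
(-18*p(J(L)))*z(-4) = (-18*((-6)²)²)*(2*(-4)*(-3 - 4)) = (-18*36²)*(2*(-4)*(-7)) = -18*1296*56 = -23328*56 = -1306368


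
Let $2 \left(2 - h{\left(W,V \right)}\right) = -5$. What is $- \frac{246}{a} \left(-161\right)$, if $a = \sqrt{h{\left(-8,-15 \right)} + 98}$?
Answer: $\frac{966 \sqrt{410}}{5} \approx 3912.0$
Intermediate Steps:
$h{\left(W,V \right)} = \frac{9}{2}$ ($h{\left(W,V \right)} = 2 - - \frac{5}{2} = 2 + \frac{5}{2} = \frac{9}{2}$)
$a = \frac{\sqrt{410}}{2}$ ($a = \sqrt{\frac{9}{2} + 98} = \sqrt{\frac{205}{2}} = \frac{\sqrt{410}}{2} \approx 10.124$)
$- \frac{246}{a} \left(-161\right) = - \frac{246}{\frac{1}{2} \sqrt{410}} \left(-161\right) = - 246 \frac{\sqrt{410}}{205} \left(-161\right) = - \frac{6 \sqrt{410}}{5} \left(-161\right) = \frac{966 \sqrt{410}}{5}$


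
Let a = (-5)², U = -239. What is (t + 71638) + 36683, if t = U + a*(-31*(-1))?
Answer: 108857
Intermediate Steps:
a = 25
t = 536 (t = -239 + 25*(-31*(-1)) = -239 + 25*31 = -239 + 775 = 536)
(t + 71638) + 36683 = (536 + 71638) + 36683 = 72174 + 36683 = 108857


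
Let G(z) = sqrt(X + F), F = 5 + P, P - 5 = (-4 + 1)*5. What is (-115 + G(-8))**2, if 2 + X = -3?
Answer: (115 - I*sqrt(10))**2 ≈ 13215.0 - 727.32*I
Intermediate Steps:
P = -10 (P = 5 + (-4 + 1)*5 = 5 - 3*5 = 5 - 15 = -10)
F = -5 (F = 5 - 10 = -5)
X = -5 (X = -2 - 3 = -5)
G(z) = I*sqrt(10) (G(z) = sqrt(-5 - 5) = sqrt(-10) = I*sqrt(10))
(-115 + G(-8))**2 = (-115 + I*sqrt(10))**2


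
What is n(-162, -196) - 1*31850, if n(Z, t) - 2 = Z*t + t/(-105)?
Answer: -1412/15 ≈ -94.133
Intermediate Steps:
n(Z, t) = 2 - t/105 + Z*t (n(Z, t) = 2 + (Z*t + t/(-105)) = 2 + (Z*t + t*(-1/105)) = 2 + (Z*t - t/105) = 2 + (-t/105 + Z*t) = 2 - t/105 + Z*t)
n(-162, -196) - 1*31850 = (2 - 1/105*(-196) - 162*(-196)) - 1*31850 = (2 + 28/15 + 31752) - 31850 = 476338/15 - 31850 = -1412/15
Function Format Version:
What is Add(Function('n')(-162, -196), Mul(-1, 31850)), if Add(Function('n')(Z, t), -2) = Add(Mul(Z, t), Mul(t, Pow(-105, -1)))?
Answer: Rational(-1412, 15) ≈ -94.133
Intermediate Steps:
Function('n')(Z, t) = Add(2, Mul(Rational(-1, 105), t), Mul(Z, t)) (Function('n')(Z, t) = Add(2, Add(Mul(Z, t), Mul(t, Pow(-105, -1)))) = Add(2, Add(Mul(Z, t), Mul(t, Rational(-1, 105)))) = Add(2, Add(Mul(Z, t), Mul(Rational(-1, 105), t))) = Add(2, Add(Mul(Rational(-1, 105), t), Mul(Z, t))) = Add(2, Mul(Rational(-1, 105), t), Mul(Z, t)))
Add(Function('n')(-162, -196), Mul(-1, 31850)) = Add(Add(2, Mul(Rational(-1, 105), -196), Mul(-162, -196)), Mul(-1, 31850)) = Add(Add(2, Rational(28, 15), 31752), -31850) = Add(Rational(476338, 15), -31850) = Rational(-1412, 15)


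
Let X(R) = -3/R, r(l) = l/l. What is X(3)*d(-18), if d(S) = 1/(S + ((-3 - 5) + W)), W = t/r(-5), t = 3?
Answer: 1/23 ≈ 0.043478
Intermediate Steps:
r(l) = 1
W = 3 (W = 3/1 = 3*1 = 3)
d(S) = 1/(-5 + S) (d(S) = 1/(S + ((-3 - 5) + 3)) = 1/(S + (-8 + 3)) = 1/(S - 5) = 1/(-5 + S))
X(3)*d(-18) = (-3/3)/(-5 - 18) = -3*⅓/(-23) = -1*(-1/23) = 1/23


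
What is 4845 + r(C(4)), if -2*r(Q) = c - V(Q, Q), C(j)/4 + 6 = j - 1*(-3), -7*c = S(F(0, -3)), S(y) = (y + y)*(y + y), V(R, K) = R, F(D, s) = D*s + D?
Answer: 4847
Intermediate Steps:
F(D, s) = D + D*s
S(y) = 4*y**2 (S(y) = (2*y)*(2*y) = 4*y**2)
c = 0 (c = -4*(0*(1 - 3))**2/7 = -4*(0*(-2))**2/7 = -4*0**2/7 = -4*0/7 = -1/7*0 = 0)
C(j) = -12 + 4*j (C(j) = -24 + 4*(j - 1*(-3)) = -24 + 4*(j + 3) = -24 + 4*(3 + j) = -24 + (12 + 4*j) = -12 + 4*j)
r(Q) = Q/2 (r(Q) = -(0 - Q)/2 = -(-1)*Q/2 = Q/2)
4845 + r(C(4)) = 4845 + (-12 + 4*4)/2 = 4845 + (-12 + 16)/2 = 4845 + (1/2)*4 = 4845 + 2 = 4847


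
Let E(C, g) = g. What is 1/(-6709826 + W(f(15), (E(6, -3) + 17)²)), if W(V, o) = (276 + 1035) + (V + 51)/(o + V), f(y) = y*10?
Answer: -346/2321145989 ≈ -1.4906e-7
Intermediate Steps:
f(y) = 10*y
W(V, o) = 1311 + (51 + V)/(V + o)
1/(-6709826 + W(f(15), (E(6, -3) + 17)²)) = 1/(-6709826 + (51 + 1311*(-3 + 17)² + 1312*(10*15))/(10*15 + (-3 + 17)²)) = 1/(-6709826 + (51 + 1311*14² + 1312*150)/(150 + 14²)) = 1/(-6709826 + (51 + 1311*196 + 196800)/(150 + 196)) = 1/(-6709826 + (51 + 256956 + 196800)/346) = 1/(-6709826 + (1/346)*453807) = 1/(-6709826 + 453807/346) = 1/(-2321145989/346) = -346/2321145989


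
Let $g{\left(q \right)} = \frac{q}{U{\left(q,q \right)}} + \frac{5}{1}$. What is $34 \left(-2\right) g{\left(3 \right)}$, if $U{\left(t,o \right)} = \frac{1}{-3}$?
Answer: $272$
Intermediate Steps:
$U{\left(t,o \right)} = - \frac{1}{3}$
$g{\left(q \right)} = 5 - 3 q$ ($g{\left(q \right)} = \frac{q}{- \frac{1}{3}} + \frac{5}{1} = q \left(-3\right) + 5 \cdot 1 = - 3 q + 5 = 5 - 3 q$)
$34 \left(-2\right) g{\left(3 \right)} = 34 \left(-2\right) \left(5 - 9\right) = - 68 \left(5 - 9\right) = \left(-68\right) \left(-4\right) = 272$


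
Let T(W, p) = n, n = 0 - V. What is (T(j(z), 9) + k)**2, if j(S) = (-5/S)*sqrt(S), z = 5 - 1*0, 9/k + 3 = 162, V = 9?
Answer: 224676/2809 ≈ 79.984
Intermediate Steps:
k = 3/53 (k = 9/(-3 + 162) = 9/159 = 9*(1/159) = 3/53 ≈ 0.056604)
z = 5 (z = 5 + 0 = 5)
j(S) = -5/sqrt(S)
n = -9 (n = 0 - 1*9 = 0 - 9 = -9)
T(W, p) = -9
(T(j(z), 9) + k)**2 = (-9 + 3/53)**2 = (-474/53)**2 = 224676/2809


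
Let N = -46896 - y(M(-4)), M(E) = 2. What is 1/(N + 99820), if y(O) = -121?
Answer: 1/53045 ≈ 1.8852e-5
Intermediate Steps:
N = -46775 (N = -46896 - 1*(-121) = -46896 + 121 = -46775)
1/(N + 99820) = 1/(-46775 + 99820) = 1/53045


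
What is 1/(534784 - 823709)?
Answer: -1/288925 ≈ -3.4611e-6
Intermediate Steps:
1/(534784 - 823709) = 1/(-288925) = -1/288925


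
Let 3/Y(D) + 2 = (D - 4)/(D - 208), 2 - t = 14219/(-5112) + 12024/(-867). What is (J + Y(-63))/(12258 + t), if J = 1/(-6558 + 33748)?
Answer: -3265721225316/23424556651477175 ≈ -0.00013941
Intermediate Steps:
t = 27552923/1477368 (t = 2 - (14219/(-5112) + 12024/(-867)) = 2 - (14219*(-1/5112) + 12024*(-1/867)) = 2 - (-14219/5112 - 4008/289) = 2 - 1*(-24598187/1477368) = 2 + 24598187/1477368 = 27552923/1477368 ≈ 18.650)
J = 1/27190 ≈ 3.6778e-5
Y(D) = 3/(-2 + (-4 + D)/(-208 + D)) (Y(D) = 3/(-2 + (D - 4)/(D - 208)) = 3/(-2 + (-4 + D)/(-208 + D)))
(J + Y(-63))/(12258 + t) = (1/27190 + 3*(208 - 1*(-63))/(-412 - 63))/(12258 + 27552923/1477368) = (1/27190 + 3*(208 + 63)/(-475))/(18137129867/1477368) = (1/27190 + 3*(-1/475)*271)*(1477368/18137129867) = (1/27190 - 813/475)*(1477368/18137129867) = -4420999/2583050*1477368/18137129867 = -3265721225316/23424556651477175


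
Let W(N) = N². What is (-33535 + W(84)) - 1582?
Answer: -28061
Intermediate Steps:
(-33535 + W(84)) - 1582 = (-33535 + 84²) - 1582 = (-33535 + 7056) - 1582 = -26479 - 1582 = -28061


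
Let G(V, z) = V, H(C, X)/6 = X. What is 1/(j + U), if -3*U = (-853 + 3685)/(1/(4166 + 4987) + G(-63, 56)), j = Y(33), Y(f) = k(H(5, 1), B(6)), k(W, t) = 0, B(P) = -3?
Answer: 288319/4320216 ≈ 0.066737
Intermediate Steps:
H(C, X) = 6*X
Y(f) = 0
j = 0
U = 4320216/288319 (U = -(-853 + 3685)/(3*(1/(4166 + 4987) - 63)) = -944/(1/9153 - 63) = -944/(-576638/9153) = -944*(-9153)/576638 = -1/3*(-12960648/288319) = 4320216/288319 ≈ 14.984)
1/(j + U) = 1/(0 + 4320216/288319) = 1/(4320216/288319) = 288319/4320216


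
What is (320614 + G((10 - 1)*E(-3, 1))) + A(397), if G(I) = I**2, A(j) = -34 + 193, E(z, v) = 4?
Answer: 322069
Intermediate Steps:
A(j) = 159
(320614 + G((10 - 1)*E(-3, 1))) + A(397) = (320614 + ((10 - 1)*4)**2) + 159 = (320614 + (9*4)**2) + 159 = (320614 + 36**2) + 159 = (320614 + 1296) + 159 = 321910 + 159 = 322069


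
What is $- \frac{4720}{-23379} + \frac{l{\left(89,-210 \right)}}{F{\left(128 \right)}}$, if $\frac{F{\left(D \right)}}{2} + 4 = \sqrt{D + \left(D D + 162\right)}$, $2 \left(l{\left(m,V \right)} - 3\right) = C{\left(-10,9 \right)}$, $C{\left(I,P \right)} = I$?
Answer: $\frac{39266122}{194723691} - \frac{\sqrt{16674}}{16658} \approx 0.1939$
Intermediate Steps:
$l{\left(m,V \right)} = -2$ ($l{\left(m,V \right)} = 3 + \frac{1}{2} \left(-10\right) = 3 - 5 = -2$)
$F{\left(D \right)} = -8 + 2 \sqrt{162 + D + D^{2}}$ ($F{\left(D \right)} = -8 + 2 \sqrt{D + \left(D D + 162\right)} = -8 + 2 \sqrt{D + \left(D^{2} + 162\right)} = -8 + 2 \sqrt{D + \left(162 + D^{2}\right)} = -8 + 2 \sqrt{162 + D + D^{2}}$)
$- \frac{4720}{-23379} + \frac{l{\left(89,-210 \right)}}{F{\left(128 \right)}} = - \frac{4720}{-23379} - \frac{2}{-8 + 2 \sqrt{162 + 128 + 128^{2}}} = \left(-4720\right) \left(- \frac{1}{23379}\right) - \frac{2}{-8 + 2 \sqrt{162 + 128 + 16384}} = \frac{4720}{23379} - \frac{2}{-8 + 2 \sqrt{16674}}$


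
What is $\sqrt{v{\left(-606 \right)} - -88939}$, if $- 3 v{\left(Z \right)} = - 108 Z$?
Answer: $\sqrt{67123} \approx 259.08$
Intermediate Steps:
$v{\left(Z \right)} = 36 Z$ ($v{\left(Z \right)} = - \frac{\left(-108\right) Z}{3} = 36 Z$)
$\sqrt{v{\left(-606 \right)} - -88939} = \sqrt{36 \left(-606\right) - -88939} = \sqrt{-21816 + 88939} = \sqrt{67123}$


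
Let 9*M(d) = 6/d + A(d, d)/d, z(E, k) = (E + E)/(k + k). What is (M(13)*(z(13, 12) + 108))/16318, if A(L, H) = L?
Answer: 24871/22910472 ≈ 0.0010856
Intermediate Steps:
z(E, k) = E/k (z(E, k) = (2*E)/((2*k)) = (2*E)*(1/(2*k)) = E/k)
M(d) = 1/9 + 2/(3*d) (M(d) = (6/d + d/d)/9 = (6/d + 1)/9 = (1 + 6/d)/9 = 1/9 + 2/(3*d))
(M(13)*(z(13, 12) + 108))/16318 = (((1/9)*(6 + 13)/13)*(13/12 + 108))/16318 = (((1/9)*(1/13)*19)*(13*(1/12) + 108))*(1/16318) = (19*(13/12 + 108)/117)*(1/16318) = ((19/117)*(1309/12))*(1/16318) = (24871/1404)*(1/16318) = 24871/22910472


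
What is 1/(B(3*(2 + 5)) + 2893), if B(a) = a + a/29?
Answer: 29/84527 ≈ 0.00034309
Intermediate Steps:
B(a) = 30*a/29 (B(a) = a + a*(1/29) = a + a/29 = 30*a/29)
1/(B(3*(2 + 5)) + 2893) = 1/(30*(3*(2 + 5))/29 + 2893) = 1/(30*(3*7)/29 + 2893) = 1/((30/29)*21 + 2893) = 1/(630/29 + 2893) = 1/(84527/29) = 29/84527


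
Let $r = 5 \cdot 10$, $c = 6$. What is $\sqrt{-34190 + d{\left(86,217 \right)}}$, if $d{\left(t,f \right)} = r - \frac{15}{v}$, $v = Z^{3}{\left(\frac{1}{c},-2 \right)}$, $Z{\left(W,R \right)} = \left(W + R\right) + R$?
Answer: $\frac{2 i \sqrt{2388424305}}{529} \approx 184.77 i$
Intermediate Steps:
$Z{\left(W,R \right)} = W + 2 R$ ($Z{\left(W,R \right)} = \left(R + W\right) + R = W + 2 R$)
$r = 50$
$v = - \frac{12167}{216}$ ($v = \left(\frac{1}{6} + 2 \left(-2\right)\right)^{3} = \left(\frac{1}{6} - 4\right)^{3} = \left(- \frac{23}{6}\right)^{3} = - \frac{12167}{216} \approx -56.329$)
$d{\left(t,f \right)} = \frac{611590}{12167}$ ($d{\left(t,f \right)} = 50 - \frac{15}{- \frac{12167}{216}} = 50 - 15 \left(- \frac{216}{12167}\right) = 50 - - \frac{3240}{12167} = 50 + \frac{3240}{12167} = \frac{611590}{12167}$)
$\sqrt{-34190 + d{\left(86,217 \right)}} = \sqrt{-34190 + \frac{611590}{12167}} = \sqrt{- \frac{415378140}{12167}} = \frac{2 i \sqrt{2388424305}}{529}$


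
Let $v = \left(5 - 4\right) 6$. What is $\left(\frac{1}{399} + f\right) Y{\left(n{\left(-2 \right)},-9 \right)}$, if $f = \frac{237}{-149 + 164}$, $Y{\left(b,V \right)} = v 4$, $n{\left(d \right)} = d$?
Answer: $\frac{252208}{665} \approx 379.26$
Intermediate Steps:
$v = 6$ ($v = 1 \cdot 6 = 6$)
$Y{\left(b,V \right)} = 24$ ($Y{\left(b,V \right)} = 6 \cdot 4 = 24$)
$f = \frac{79}{5}$ ($f = \frac{237}{15} = 237 \cdot \frac{1}{15} = \frac{79}{5} \approx 15.8$)
$\left(\frac{1}{399} + f\right) Y{\left(n{\left(-2 \right)},-9 \right)} = \left(\frac{1}{399} + \frac{79}{5}\right) 24 = \frac{31526}{1995} \cdot 24 = \frac{252208}{665}$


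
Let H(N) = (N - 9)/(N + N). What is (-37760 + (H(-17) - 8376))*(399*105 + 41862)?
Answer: -65690531343/17 ≈ -3.8642e+9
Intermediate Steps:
H(N) = (-9 + N)/(2*N) (H(N) = (-9 + N)/((2*N)) = (-9 + N)*(1/(2*N)) = (-9 + N)/(2*N))
(-37760 + (H(-17) - 8376))*(399*105 + 41862) = (-37760 + ((½)*(-9 - 17)/(-17) - 8376))*(399*105 + 41862) = (-37760 + ((½)*(-1/17)*(-26) - 8376))*(41895 + 41862) = (-37760 + (13/17 - 8376))*83757 = (-37760 - 142379/17)*83757 = -784299/17*83757 = -65690531343/17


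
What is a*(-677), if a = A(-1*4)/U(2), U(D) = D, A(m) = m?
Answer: 1354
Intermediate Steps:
a = -2 (a = -1*4/2 = -4*1/2 = -2)
a*(-677) = -2*(-677) = 1354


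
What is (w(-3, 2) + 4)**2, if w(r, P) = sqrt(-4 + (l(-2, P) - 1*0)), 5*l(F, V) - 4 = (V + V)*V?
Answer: 72/5 + 16*I*sqrt(10)/5 ≈ 14.4 + 10.119*I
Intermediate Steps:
l(F, V) = 4/5 + 2*V**2/5 (l(F, V) = 4/5 + ((V + V)*V)/5 = 4/5 + ((2*V)*V)/5 = 4/5 + (2*V**2)/5 = 4/5 + 2*V**2/5)
w(r, P) = sqrt(-16/5 + 2*P**2/5) (w(r, P) = sqrt(-4 + ((4/5 + 2*P**2/5) - 1*0)) = sqrt(-4 + ((4/5 + 2*P**2/5) + 0)) = sqrt(-4 + (4/5 + 2*P**2/5)) = sqrt(-16/5 + 2*P**2/5))
(w(-3, 2) + 4)**2 = (sqrt(-80 + 10*2**2)/5 + 4)**2 = (sqrt(-80 + 10*4)/5 + 4)**2 = (sqrt(-80 + 40)/5 + 4)**2 = (sqrt(-40)/5 + 4)**2 = ((2*I*sqrt(10))/5 + 4)**2 = (2*I*sqrt(10)/5 + 4)**2 = (4 + 2*I*sqrt(10)/5)**2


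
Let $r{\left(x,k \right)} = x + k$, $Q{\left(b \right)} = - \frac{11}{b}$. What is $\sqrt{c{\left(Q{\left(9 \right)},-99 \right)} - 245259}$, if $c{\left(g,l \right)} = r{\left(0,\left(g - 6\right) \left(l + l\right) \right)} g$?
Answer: $\frac{i \sqrt{2223061}}{3} \approx 497.0 i$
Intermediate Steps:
$r{\left(x,k \right)} = k + x$
$c{\left(g,l \right)} = 2 g l \left(-6 + g\right)$ ($c{\left(g,l \right)} = \left(\left(g - 6\right) \left(l + l\right) + 0\right) g = \left(\left(-6 + g\right) 2 l + 0\right) g = \left(2 l \left(-6 + g\right) + 0\right) g = 2 l \left(-6 + g\right) g = 2 g l \left(-6 + g\right)$)
$\sqrt{c{\left(Q{\left(9 \right)},-99 \right)} - 245259} = \sqrt{2 \left(- \frac{11}{9}\right) \left(-99\right) \left(-6 - \frac{11}{9}\right) - 245259} = \sqrt{2 \left(- \frac{11}{9}\right) \left(-99\right) \left(- \frac{65}{9}\right) - 245259} = \sqrt{- \frac{15730}{9} - 245259} = \sqrt{- \frac{2223061}{9}} = \frac{i \sqrt{2223061}}{3}$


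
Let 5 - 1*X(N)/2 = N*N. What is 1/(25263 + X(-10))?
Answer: 1/25073 ≈ 3.9884e-5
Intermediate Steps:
X(N) = 10 - 2*N**2 (X(N) = 10 - 2*N*N = 10 - 2*N**2)
1/(25263 + X(-10)) = 1/(25263 + (10 - 2*(-10)**2)) = 1/(25263 + (10 - 2*100)) = 1/(25263 + (10 - 200)) = 1/(25263 - 190) = 1/25073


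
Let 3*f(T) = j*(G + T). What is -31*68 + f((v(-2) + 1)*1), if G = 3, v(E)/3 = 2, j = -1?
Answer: -6334/3 ≈ -2111.3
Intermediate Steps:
v(E) = 6 (v(E) = 3*2 = 6)
f(T) = -1 - T/3 (f(T) = (-(3 + T))/3 = (-3 - T)/3 = -1 - T/3)
-31*68 + f((v(-2) + 1)*1) = -31*68 + (-1 - (6 + 1)/3) = -2108 + (-1 - 7/3) = -2108 - 10/3 = -6334/3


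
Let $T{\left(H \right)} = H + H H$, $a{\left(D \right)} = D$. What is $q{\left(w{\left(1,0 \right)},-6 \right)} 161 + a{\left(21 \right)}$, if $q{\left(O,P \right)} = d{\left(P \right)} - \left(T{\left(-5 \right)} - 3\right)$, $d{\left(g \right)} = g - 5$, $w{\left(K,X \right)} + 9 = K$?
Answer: $-4487$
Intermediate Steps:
$w{\left(K,X \right)} = -9 + K$
$d{\left(g \right)} = -5 + g$
$T{\left(H \right)} = H + H^{2}$
$q{\left(O,P \right)} = -22 + P$ ($q{\left(O,P \right)} = \left(-5 + P\right) - \left(- 5 \left(1 - 5\right) - 3\right) = \left(-5 + P\right) - \left(\left(-5\right) \left(-4\right) - 3\right) = \left(-5 + P\right) - \left(20 - 3\right) = \left(-5 + P\right) - 17 = -22 + P$)
$q{\left(w{\left(1,0 \right)},-6 \right)} 161 + a{\left(21 \right)} = \left(-22 - 6\right) 161 + 21 = \left(-28\right) 161 + 21 = -4508 + 21 = -4487$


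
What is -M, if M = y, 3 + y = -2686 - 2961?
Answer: 5650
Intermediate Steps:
y = -5650 (y = -3 + (-2686 - 2961) = -3 - 5647 = -5650)
M = -5650
-M = -1*(-5650) = 5650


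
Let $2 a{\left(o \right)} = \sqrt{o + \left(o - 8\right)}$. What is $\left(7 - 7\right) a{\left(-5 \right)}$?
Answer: $0$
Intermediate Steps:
$a{\left(o \right)} = \frac{\sqrt{-8 + 2 o}}{2}$ ($a{\left(o \right)} = \frac{\sqrt{o + \left(o - 8\right)}}{2} = \frac{\sqrt{o + \left(-8 + o\right)}}{2} = \frac{\sqrt{-8 + 2 o}}{2}$)
$\left(7 - 7\right) a{\left(-5 \right)} = \left(7 - 7\right) \frac{\sqrt{-8 + 2 \left(-5\right)}}{2} = 0 \frac{\sqrt{-8 - 10}}{2} = 0 \frac{\sqrt{-18}}{2} = 0 \frac{3 i \sqrt{2}}{2} = 0$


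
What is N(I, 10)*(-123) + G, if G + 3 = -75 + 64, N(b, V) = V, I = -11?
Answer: -1244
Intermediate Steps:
G = -14 (G = -3 + (-75 + 64) = -3 - 11 = -14)
N(I, 10)*(-123) + G = 10*(-123) - 14 = -1230 - 14 = -1244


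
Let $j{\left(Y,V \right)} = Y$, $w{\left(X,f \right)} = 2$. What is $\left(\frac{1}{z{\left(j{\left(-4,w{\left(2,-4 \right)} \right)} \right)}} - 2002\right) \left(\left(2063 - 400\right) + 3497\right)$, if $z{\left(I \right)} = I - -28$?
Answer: $-10330105$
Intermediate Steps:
$z{\left(I \right)} = 28 + I$ ($z{\left(I \right)} = I + 28 = 28 + I$)
$\left(\frac{1}{z{\left(j{\left(-4,w{\left(2,-4 \right)} \right)} \right)}} - 2002\right) \left(\left(2063 - 400\right) + 3497\right) = \left(\frac{1}{28 - 4} - 2002\right) \left(\left(2063 - 400\right) + 3497\right) = \left(\frac{1}{24} - 2002\right) \left(\left(2063 - 400\right) + 3497\right) = \left(\frac{1}{24} - 2002\right) \left(1663 + 3497\right) = \left(- \frac{48047}{24}\right) 5160 = -10330105$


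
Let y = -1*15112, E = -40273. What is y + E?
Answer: -55385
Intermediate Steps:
y = -15112
y + E = -15112 - 40273 = -55385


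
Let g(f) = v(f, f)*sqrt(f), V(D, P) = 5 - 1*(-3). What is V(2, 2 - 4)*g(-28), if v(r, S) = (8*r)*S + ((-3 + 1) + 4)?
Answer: 100384*I*sqrt(7) ≈ 2.6559e+5*I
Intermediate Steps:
v(r, S) = 2 + 8*S*r (v(r, S) = 8*S*r + (-2 + 4) = 8*S*r + 2 = 2 + 8*S*r)
V(D, P) = 8 (V(D, P) = 5 + 3 = 8)
g(f) = sqrt(f)*(2 + 8*f**2) (g(f) = (2 + 8*f*f)*sqrt(f) = (2 + 8*f**2)*sqrt(f) = sqrt(f)*(2 + 8*f**2))
V(2, 2 - 4)*g(-28) = 8*(sqrt(-28)*(2 + 8*(-28)**2)) = 8*((2*I*sqrt(7))*(2 + 8*784)) = 8*((2*I*sqrt(7))*(2 + 6272)) = 8*((2*I*sqrt(7))*6274) = 8*(12548*I*sqrt(7)) = 100384*I*sqrt(7)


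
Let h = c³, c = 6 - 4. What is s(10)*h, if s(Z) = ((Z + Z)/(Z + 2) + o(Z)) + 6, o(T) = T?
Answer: 424/3 ≈ 141.33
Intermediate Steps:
c = 2
h = 8 (h = 2³ = 8)
s(Z) = 6 + Z + 2*Z/(2 + Z) (s(Z) = ((Z + Z)/(Z + 2) + Z) + 6 = ((2*Z)/(2 + Z) + Z) + 6 = (2*Z/(2 + Z) + Z) + 6 = (Z + 2*Z/(2 + Z)) + 6 = 6 + Z + 2*Z/(2 + Z))
s(10)*h = ((12 + 10² + 10*10)/(2 + 10))*8 = ((12 + 100 + 100)/12)*8 = ((1/12)*212)*8 = (53/3)*8 = 424/3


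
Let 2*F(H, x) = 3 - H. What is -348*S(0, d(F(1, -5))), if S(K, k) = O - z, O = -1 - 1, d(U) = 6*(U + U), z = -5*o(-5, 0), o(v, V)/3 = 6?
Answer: -30624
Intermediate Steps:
o(v, V) = 18 (o(v, V) = 3*6 = 18)
F(H, x) = 3/2 - H/2 (F(H, x) = (3 - H)/2 = 3/2 - H/2)
z = -90 (z = -5*18 = -90)
d(U) = 12*U (d(U) = 6*(2*U) = 12*U)
O = -2
S(K, k) = 88 (S(K, k) = -2 - 1*(-90) = -2 + 90 = 88)
-348*S(0, d(F(1, -5))) = -348*88 = -30624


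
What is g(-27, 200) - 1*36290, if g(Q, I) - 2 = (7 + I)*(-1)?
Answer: -36495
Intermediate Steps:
g(Q, I) = -5 - I (g(Q, I) = 2 + (7 + I)*(-1) = 2 + (-7 - I) = -5 - I)
g(-27, 200) - 1*36290 = (-5 - 1*200) - 1*36290 = (-5 - 200) - 36290 = -205 - 36290 = -36495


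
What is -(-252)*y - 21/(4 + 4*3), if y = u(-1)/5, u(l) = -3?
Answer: -12201/80 ≈ -152.51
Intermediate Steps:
y = -⅗ (y = -3/5 = -3*⅕ = -⅗ ≈ -0.60000)
-(-252)*y - 21/(4 + 4*3) = -(-252)*(-3)/5 - 21/(4 + 4*3) = -28*27/5 - 21/(4 + 12) = -756/5 - 21/16 = -12201/80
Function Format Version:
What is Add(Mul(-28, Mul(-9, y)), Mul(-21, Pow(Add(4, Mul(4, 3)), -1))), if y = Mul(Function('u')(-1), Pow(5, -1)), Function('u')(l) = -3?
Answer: Rational(-12201, 80) ≈ -152.51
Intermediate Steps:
y = Rational(-3, 5) (y = Mul(-3, Pow(5, -1)) = Mul(-3, Rational(1, 5)) = Rational(-3, 5) ≈ -0.60000)
Add(Mul(-28, Mul(-9, y)), Mul(-21, Pow(Add(4, Mul(4, 3)), -1))) = Add(Mul(-28, Mul(-9, Rational(-3, 5))), Mul(-21, Pow(Add(4, Mul(4, 3)), -1))) = Add(Mul(-28, Rational(27, 5)), Mul(-21, Pow(Add(4, 12), -1))) = Add(Rational(-756, 5), Mul(-21, Pow(16, -1))) = Add(Rational(-756, 5), Mul(-21, Rational(1, 16))) = Add(Rational(-756, 5), Rational(-21, 16)) = Rational(-12201, 80)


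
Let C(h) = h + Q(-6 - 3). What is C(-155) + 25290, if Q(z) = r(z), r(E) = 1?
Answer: 25136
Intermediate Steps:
Q(z) = 1
C(h) = 1 + h (C(h) = h + 1 = 1 + h)
C(-155) + 25290 = (1 - 155) + 25290 = -154 + 25290 = 25136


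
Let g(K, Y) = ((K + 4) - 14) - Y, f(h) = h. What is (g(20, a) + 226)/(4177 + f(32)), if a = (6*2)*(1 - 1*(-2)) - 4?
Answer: 68/1403 ≈ 0.048468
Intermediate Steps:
a = 32 (a = 12*(1 + 2) - 4 = 12*3 - 4 = 36 - 4 = 32)
g(K, Y) = -10 + K - Y (g(K, Y) = ((4 + K) - 14) - Y = (-10 + K) - Y = -10 + K - Y)
(g(20, a) + 226)/(4177 + f(32)) = ((-10 + 20 - 1*32) + 226)/(4177 + 32) = ((-10 + 20 - 32) + 226)/4209 = (-22 + 226)*(1/4209) = 204*(1/4209) = 68/1403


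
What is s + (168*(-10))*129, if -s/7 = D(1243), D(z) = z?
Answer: -225421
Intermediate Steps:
s = -8701 (s = -7*1243 = -8701)
s + (168*(-10))*129 = -8701 + (168*(-10))*129 = -8701 - 1680*129 = -8701 - 216720 = -225421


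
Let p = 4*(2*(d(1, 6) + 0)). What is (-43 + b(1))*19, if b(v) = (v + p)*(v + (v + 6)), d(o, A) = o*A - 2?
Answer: 4199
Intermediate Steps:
d(o, A) = -2 + A*o (d(o, A) = A*o - 2 = -2 + A*o)
p = 32 (p = 4*(2*((-2 + 6*1) + 0)) = 4*(2*((-2 + 6) + 0)) = 4*(2*(4 + 0)) = 4*(2*4) = 4*8 = 32)
b(v) = (6 + 2*v)*(32 + v) (b(v) = (v + 32)*(v + (v + 6)) = (32 + v)*(v + (6 + v)) = (32 + v)*(6 + 2*v) = (6 + 2*v)*(32 + v))
(-43 + b(1))*19 = (-43 + (192 + 2*1² + 70*1))*19 = (-43 + (192 + 2*1 + 70))*19 = (-43 + (192 + 2 + 70))*19 = (-43 + 264)*19 = 221*19 = 4199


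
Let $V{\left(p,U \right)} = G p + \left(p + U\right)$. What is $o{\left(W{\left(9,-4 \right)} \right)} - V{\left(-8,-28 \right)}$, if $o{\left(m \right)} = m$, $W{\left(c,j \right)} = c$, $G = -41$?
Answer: $-283$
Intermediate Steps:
$V{\left(p,U \right)} = U - 40 p$ ($V{\left(p,U \right)} = - 41 p + \left(p + U\right) = - 41 p + \left(U + p\right) = U - 40 p$)
$o{\left(W{\left(9,-4 \right)} \right)} - V{\left(-8,-28 \right)} = 9 - \left(-28 - -320\right) = 9 - \left(-28 + 320\right) = 9 - 292 = -283$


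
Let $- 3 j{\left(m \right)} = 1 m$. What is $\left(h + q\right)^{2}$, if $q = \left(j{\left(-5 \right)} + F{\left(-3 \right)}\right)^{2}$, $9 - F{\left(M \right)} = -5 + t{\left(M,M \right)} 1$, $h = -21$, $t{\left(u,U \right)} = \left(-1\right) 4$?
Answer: $\frac{10837264}{81} \approx 1.3379 \cdot 10^{5}$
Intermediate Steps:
$t{\left(u,U \right)} = -4$
$j{\left(m \right)} = - \frac{m}{3}$ ($j{\left(m \right)} = - \frac{1 m}{3} = - \frac{m}{3}$)
$F{\left(M \right)} = 18$ ($F{\left(M \right)} = 9 - \left(-5 - 4\right) = 9 - -9 = 9 + 9 = 18$)
$q = \frac{3481}{9}$ ($q = \left(\left(- \frac{1}{3}\right) \left(-5\right) + 18\right)^{2} = \left(\frac{5}{3} + 18\right)^{2} = \left(\frac{59}{3}\right)^{2} = \frac{3481}{9} \approx 386.78$)
$\left(h + q\right)^{2} = \left(-21 + \frac{3481}{9}\right)^{2} = \left(\frac{3292}{9}\right)^{2} = \frac{10837264}{81}$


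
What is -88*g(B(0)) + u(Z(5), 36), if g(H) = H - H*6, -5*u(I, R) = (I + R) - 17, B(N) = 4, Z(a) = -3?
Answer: 8784/5 ≈ 1756.8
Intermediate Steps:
u(I, R) = 17/5 - I/5 - R/5 (u(I, R) = -((I + R) - 17)/5 = -(-17 + I + R)/5 = 17/5 - I/5 - R/5)
g(H) = -5*H (g(H) = H - 6*H = -5*H)
-88*g(B(0)) + u(Z(5), 36) = -(-440)*4 + (17/5 - ⅕*(-3) - ⅕*36) = -88*(-20) + (17/5 + ⅗ - 36/5) = 1760 - 16/5 = 8784/5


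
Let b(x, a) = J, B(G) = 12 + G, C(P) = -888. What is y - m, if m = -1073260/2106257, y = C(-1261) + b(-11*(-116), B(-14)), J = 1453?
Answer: 1191108465/2106257 ≈ 565.51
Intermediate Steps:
b(x, a) = 1453
y = 565 (y = -888 + 1453 = 565)
m = -1073260/2106257 (m = -1073260*1/2106257 = -1073260/2106257 ≈ -0.50956)
y - m = 565 - 1*(-1073260/2106257) = 565 + 1073260/2106257 = 1191108465/2106257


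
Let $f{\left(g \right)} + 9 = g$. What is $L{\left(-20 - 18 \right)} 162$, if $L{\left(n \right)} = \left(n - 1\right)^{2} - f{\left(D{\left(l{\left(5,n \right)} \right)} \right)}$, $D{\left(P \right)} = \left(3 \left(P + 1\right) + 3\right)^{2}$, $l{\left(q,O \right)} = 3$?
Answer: $211410$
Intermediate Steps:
$D{\left(P \right)} = \left(6 + 3 P\right)^{2}$ ($D{\left(P \right)} = \left(3 \left(1 + P\right) + 3\right)^{2} = \left(\left(3 + 3 P\right) + 3\right)^{2} = \left(6 + 3 P\right)^{2}$)
$f{\left(g \right)} = -9 + g$
$L{\left(n \right)} = -216 + \left(-1 + n\right)^{2}$ ($L{\left(n \right)} = \left(n - 1\right)^{2} - \left(-9 + 9 \left(2 + 3\right)^{2}\right) = \left(-1 + n\right)^{2} - \left(-9 + 9 \cdot 5^{2}\right) = \left(-1 + n\right)^{2} - \left(-9 + 9 \cdot 25\right) = \left(-1 + n\right)^{2} - \left(-9 + 225\right) = \left(-1 + n\right)^{2} - 216 = -216 + \left(-1 + n\right)^{2}$)
$L{\left(-20 - 18 \right)} 162 = \left(-216 + \left(-1 - 38\right)^{2}\right) 162 = \left(-216 + \left(-39\right)^{2}\right) 162 = \left(-216 + 1521\right) 162 = 1305 \cdot 162 = 211410$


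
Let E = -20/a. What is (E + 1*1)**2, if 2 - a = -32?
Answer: 49/289 ≈ 0.16955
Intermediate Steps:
a = 34 (a = 2 - 1*(-32) = 2 + 32 = 34)
E = -10/17 (E = -20/34 = -20*1/34 = -10/17 ≈ -0.58823)
(E + 1*1)**2 = (-10/17 + 1*1)**2 = (-10/17 + 1)**2 = (7/17)**2 = 49/289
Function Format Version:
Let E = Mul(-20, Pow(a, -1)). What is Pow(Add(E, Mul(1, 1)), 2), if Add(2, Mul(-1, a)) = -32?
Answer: Rational(49, 289) ≈ 0.16955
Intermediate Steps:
a = 34 (a = Add(2, Mul(-1, -32)) = Add(2, 32) = 34)
E = Rational(-10, 17) (E = Mul(-20, Pow(34, -1)) = Mul(-20, Rational(1, 34)) = Rational(-10, 17) ≈ -0.58823)
Pow(Add(E, Mul(1, 1)), 2) = Pow(Add(Rational(-10, 17), Mul(1, 1)), 2) = Pow(Add(Rational(-10, 17), 1), 2) = Pow(Rational(7, 17), 2) = Rational(49, 289)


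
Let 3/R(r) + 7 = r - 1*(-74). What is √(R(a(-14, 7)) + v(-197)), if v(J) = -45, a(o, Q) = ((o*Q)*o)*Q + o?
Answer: I*√466285026/3219 ≈ 6.7082*I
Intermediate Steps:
a(o, Q) = o + Q²*o² (a(o, Q) = ((Q*o)*o)*Q + o = (Q*o²)*Q + o = Q²*o² + o = o + Q²*o²)
R(r) = 3/(67 + r) (R(r) = 3/(-7 + (r - 1*(-74))) = 3/(-7 + (r + 74)) = 3/(-7 + (74 + r)) = 3/(67 + r))
√(R(a(-14, 7)) + v(-197)) = √(3/(67 - 14*(1 - 14*7²)) - 45) = √(3/(67 - 14*(1 - 14*49)) - 45) = √(3/(67 - 14*(1 - 686)) - 45) = √(3/(67 - 14*(-685)) - 45) = √(3/(67 + 9590) - 45) = √(3/9657 - 45) = √(3*(1/9657) - 45) = √(1/3219 - 45) = √(-144854/3219) = I*√466285026/3219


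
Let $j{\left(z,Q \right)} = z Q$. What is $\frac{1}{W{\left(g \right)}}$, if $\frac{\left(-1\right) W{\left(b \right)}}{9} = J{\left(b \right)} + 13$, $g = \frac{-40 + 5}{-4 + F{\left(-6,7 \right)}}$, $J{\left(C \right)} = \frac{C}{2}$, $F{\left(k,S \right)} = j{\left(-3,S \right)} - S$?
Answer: $- \frac{64}{7803} \approx -0.008202$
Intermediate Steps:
$j{\left(z,Q \right)} = Q z$
$F{\left(k,S \right)} = - 4 S$ ($F{\left(k,S \right)} = S \left(-3\right) - S = - 3 S - S = - 4 S$)
$J{\left(C \right)} = \frac{C}{2}$ ($J{\left(C \right)} = C \frac{1}{2} = \frac{C}{2}$)
$g = \frac{35}{32}$ ($g = \frac{-40 + 5}{-4 - 28} = - \frac{35}{-4 - 28} = - \frac{35}{-32} = \left(-35\right) \left(- \frac{1}{32}\right) = \frac{35}{32} \approx 1.0938$)
$W{\left(b \right)} = -117 - \frac{9 b}{2}$ ($W{\left(b \right)} = - 9 \left(\frac{b}{2} + 13\right) = - 9 \left(13 + \frac{b}{2}\right) = -117 - \frac{9 b}{2}$)
$\frac{1}{W{\left(g \right)}} = \frac{1}{-117 - \frac{315}{64}} = \frac{1}{- \frac{7803}{64}} = - \frac{64}{7803}$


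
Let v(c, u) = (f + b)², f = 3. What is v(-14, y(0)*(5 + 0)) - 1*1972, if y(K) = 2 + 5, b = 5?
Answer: -1908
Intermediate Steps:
y(K) = 7
v(c, u) = 64 (v(c, u) = (3 + 5)² = 8² = 64)
v(-14, y(0)*(5 + 0)) - 1*1972 = 64 - 1*1972 = 64 - 1972 = -1908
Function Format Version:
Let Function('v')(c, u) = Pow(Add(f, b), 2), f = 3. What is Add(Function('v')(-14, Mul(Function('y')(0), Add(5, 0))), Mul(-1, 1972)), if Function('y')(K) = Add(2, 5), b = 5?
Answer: -1908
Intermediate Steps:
Function('y')(K) = 7
Function('v')(c, u) = 64 (Function('v')(c, u) = Pow(Add(3, 5), 2) = Pow(8, 2) = 64)
Add(Function('v')(-14, Mul(Function('y')(0), Add(5, 0))), Mul(-1, 1972)) = Add(64, Mul(-1, 1972)) = Add(64, -1972) = -1908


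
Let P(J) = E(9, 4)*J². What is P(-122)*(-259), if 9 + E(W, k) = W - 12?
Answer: 46259472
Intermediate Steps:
E(W, k) = -21 + W (E(W, k) = -9 + (W - 12) = -9 + (-12 + W) = -21 + W)
P(J) = -12*J² (P(J) = (-21 + 9)*J² = -12*J²)
P(-122)*(-259) = -12*(-122)²*(-259) = -12*14884*(-259) = -178608*(-259) = 46259472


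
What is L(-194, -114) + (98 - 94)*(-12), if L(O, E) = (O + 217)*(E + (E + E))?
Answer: -7914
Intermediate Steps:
L(O, E) = 3*E*(217 + O) (L(O, E) = (217 + O)*(E + 2*E) = (217 + O)*(3*E) = 3*E*(217 + O))
L(-194, -114) + (98 - 94)*(-12) = 3*(-114)*(217 - 194) + (98 - 94)*(-12) = 3*(-114)*23 + 4*(-12) = -7866 - 48 = -7914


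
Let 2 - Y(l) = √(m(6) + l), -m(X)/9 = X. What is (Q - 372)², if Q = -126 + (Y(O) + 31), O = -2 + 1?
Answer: (465 + I*√55)² ≈ 2.1617e+5 + 6897.1*I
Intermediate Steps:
m(X) = -9*X
O = -1
Y(l) = 2 - √(-54 + l) (Y(l) = 2 - √(-9*6 + l) = 2 - √(-54 + l))
Q = -93 - I*√55 (Q = -126 + ((2 - √(-54 - 1)) + 31) = -126 + ((2 - √(-55)) + 31) = -126 + ((2 - I*√55) + 31) = -126 + (33 - I*√55) = -93 - I*√55 ≈ -93.0 - 7.4162*I)
(Q - 372)² = ((-93 - I*√55) - 372)² = (-465 - I*√55)²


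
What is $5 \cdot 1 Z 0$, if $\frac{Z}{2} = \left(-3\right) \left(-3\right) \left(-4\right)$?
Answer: $0$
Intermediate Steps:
$Z = -72$ ($Z = 2 \left(-3\right) \left(-3\right) \left(-4\right) = 2 \cdot 9 \left(-4\right) = 2 \left(-36\right) = -72$)
$5 \cdot 1 Z 0 = 5 \cdot 1 \left(-72\right) 0 = 5 \left(-72\right) 0 = \left(-360\right) 0 = 0$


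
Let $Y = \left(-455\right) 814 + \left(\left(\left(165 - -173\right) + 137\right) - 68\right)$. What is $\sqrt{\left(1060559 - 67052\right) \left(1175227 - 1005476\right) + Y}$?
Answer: $\sqrt{168648436794} \approx 4.1067 \cdot 10^{5}$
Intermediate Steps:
$Y = -369963$ ($Y = -370370 + \left(\left(\left(165 + 173\right) + 137\right) - 68\right) = -370370 + \left(\left(338 + 137\right) - 68\right) = -370370 + \left(475 - 68\right) = -370370 + 407 = -369963$)
$\sqrt{\left(1060559 - 67052\right) \left(1175227 - 1005476\right) + Y} = \sqrt{\left(1060559 - 67052\right) \left(1175227 - 1005476\right) - 369963} = \sqrt{993507 \cdot 169751 - 369963} = \sqrt{168648806757 - 369963} = \sqrt{168648436794}$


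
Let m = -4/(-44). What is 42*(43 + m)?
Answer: 19908/11 ≈ 1809.8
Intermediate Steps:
m = 1/11 (m = -4*(-1/44) = 1/11 ≈ 0.090909)
42*(43 + m) = 42*(43 + 1/11) = 42*(474/11) = 19908/11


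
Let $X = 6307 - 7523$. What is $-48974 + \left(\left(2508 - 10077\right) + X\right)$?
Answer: $-57759$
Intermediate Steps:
$X = -1216$ ($X = 6307 - 7523 = -1216$)
$-48974 + \left(\left(2508 - 10077\right) + X\right) = -48974 + \left(\left(2508 - 10077\right) - 1216\right) = -48974 - 8785 = -57759$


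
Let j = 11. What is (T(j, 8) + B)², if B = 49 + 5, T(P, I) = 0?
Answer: 2916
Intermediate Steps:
B = 54
(T(j, 8) + B)² = (0 + 54)² = 54² = 2916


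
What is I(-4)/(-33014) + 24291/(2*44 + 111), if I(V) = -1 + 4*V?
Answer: 47173321/386458 ≈ 122.07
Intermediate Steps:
I(-4)/(-33014) + 24291/(2*44 + 111) = (-1 + 4*(-4))/(-33014) + 24291/(2*44 + 111) = (-1 - 16)*(-1/33014) + 24291/(88 + 111) = -17*(-1/33014) + 24291/199 = 1/1942 + 24291*(1/199) = 1/1942 + 24291/199 = 47173321/386458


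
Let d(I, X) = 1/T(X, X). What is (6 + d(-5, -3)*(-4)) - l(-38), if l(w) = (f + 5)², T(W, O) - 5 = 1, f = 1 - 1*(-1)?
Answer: -131/3 ≈ -43.667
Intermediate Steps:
f = 2 (f = 1 + 1 = 2)
T(W, O) = 6 (T(W, O) = 5 + 1 = 6)
d(I, X) = ⅙ (d(I, X) = 1/6 = ⅙)
l(w) = 49 (l(w) = (2 + 5)² = 7² = 49)
(6 + d(-5, -3)*(-4)) - l(-38) = (6 + (⅙)*(-4)) - 1*49 = (6 - ⅔) - 49 = 16/3 - 49 = -131/3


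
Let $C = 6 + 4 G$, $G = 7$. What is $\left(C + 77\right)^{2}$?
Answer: $12321$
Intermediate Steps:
$C = 34$ ($C = 6 + 4 \cdot 7 = 6 + 28 = 34$)
$\left(C + 77\right)^{2} = \left(34 + 77\right)^{2} = 111^{2} = 12321$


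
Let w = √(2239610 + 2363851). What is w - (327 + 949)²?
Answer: -1628176 + √4603461 ≈ -1.6260e+6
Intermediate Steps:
w = √4603461 ≈ 2145.6
w - (327 + 949)² = √4603461 - (327 + 949)² = √4603461 - 1*1276² = √4603461 - 1*1628176 = √4603461 - 1628176 = -1628176 + √4603461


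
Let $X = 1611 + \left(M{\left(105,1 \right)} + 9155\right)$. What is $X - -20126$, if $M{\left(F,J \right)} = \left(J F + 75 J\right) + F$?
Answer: $31177$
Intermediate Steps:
$M{\left(F,J \right)} = F + 75 J + F J$ ($M{\left(F,J \right)} = \left(F J + 75 J\right) + F = \left(75 J + F J\right) + F = F + 75 J + F J$)
$X = 11051$ ($X = 1611 + \left(\left(105 + 75 \cdot 1 + 105 \cdot 1\right) + 9155\right) = 1611 + \left(\left(105 + 75 + 105\right) + 9155\right) = 1611 + \left(285 + 9155\right) = 1611 + 9440 = 11051$)
$X - -20126 = 11051 - -20126 = 11051 + 20126 = 31177$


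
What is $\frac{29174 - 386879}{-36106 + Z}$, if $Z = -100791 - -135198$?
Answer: $\frac{357705}{1699} \approx 210.54$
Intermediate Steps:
$Z = 34407$ ($Z = -100791 + 135198 = 34407$)
$\frac{29174 - 386879}{-36106 + Z} = \frac{29174 - 386879}{-36106 + 34407} = - \frac{357705}{-1699} = \left(-357705\right) \left(- \frac{1}{1699}\right) = \frac{357705}{1699}$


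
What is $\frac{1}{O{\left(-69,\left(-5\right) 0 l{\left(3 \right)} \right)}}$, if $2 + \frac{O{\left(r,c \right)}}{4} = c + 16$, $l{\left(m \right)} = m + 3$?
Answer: $\frac{1}{56} \approx 0.017857$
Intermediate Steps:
$l{\left(m \right)} = 3 + m$
$O{\left(r,c \right)} = 56 + 4 c$ ($O{\left(r,c \right)} = -8 + 4 \left(c + 16\right) = -8 + 4 \left(16 + c\right) = -8 + \left(64 + 4 c\right) = 56 + 4 c$)
$\frac{1}{O{\left(-69,\left(-5\right) 0 l{\left(3 \right)} \right)}} = \frac{1}{56 + 4 \left(-5\right) 0 \left(3 + 3\right)} = \frac{1}{56 + 4 \cdot 0 \cdot 6} = \frac{1}{56 + 4 \cdot 0} = \frac{1}{56 + 0} = \frac{1}{56}$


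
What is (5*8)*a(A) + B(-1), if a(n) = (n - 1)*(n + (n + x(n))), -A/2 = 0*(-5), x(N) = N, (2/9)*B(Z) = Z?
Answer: -9/2 ≈ -4.5000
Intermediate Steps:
B(Z) = 9*Z/2
A = 0 (A = -0*(-5) = -2*0 = 0)
a(n) = 3*n*(-1 + n) (a(n) = (n - 1)*(n + (n + n)) = (-1 + n)*(n + 2*n) = (-1 + n)*(3*n) = 3*n*(-1 + n))
(5*8)*a(A) + B(-1) = (5*8)*(3*0*(-1 + 0)) + (9/2)*(-1) = 40*(3*0*(-1)) - 9/2 = 40*0 - 9/2 = 0 - 9/2 = -9/2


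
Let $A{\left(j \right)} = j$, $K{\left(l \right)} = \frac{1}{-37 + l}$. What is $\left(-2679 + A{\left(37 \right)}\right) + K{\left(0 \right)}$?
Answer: $- \frac{97755}{37} \approx -2642.0$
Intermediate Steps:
$\left(-2679 + A{\left(37 \right)}\right) + K{\left(0 \right)} = \left(-2679 + 37\right) + \frac{1}{-37 + 0} = -2642 + \frac{1}{-37} = -2642 - \frac{1}{37} = - \frac{97755}{37}$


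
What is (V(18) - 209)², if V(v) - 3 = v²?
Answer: 13924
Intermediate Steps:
V(v) = 3 + v²
(V(18) - 209)² = ((3 + 18²) - 209)² = ((3 + 324) - 209)² = (327 - 209)² = 118² = 13924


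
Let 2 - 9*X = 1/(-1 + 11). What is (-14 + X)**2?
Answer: 1540081/8100 ≈ 190.13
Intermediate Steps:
X = 19/90 (X = 2/9 - 1/(9*(-1 + 11)) = 2/9 - 1/9/10 = 2/9 - 1/9*1/10 = 2/9 - 1/90 = 19/90 ≈ 0.21111)
(-14 + X)**2 = (-14 + 19/90)**2 = (-1241/90)**2 = 1540081/8100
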